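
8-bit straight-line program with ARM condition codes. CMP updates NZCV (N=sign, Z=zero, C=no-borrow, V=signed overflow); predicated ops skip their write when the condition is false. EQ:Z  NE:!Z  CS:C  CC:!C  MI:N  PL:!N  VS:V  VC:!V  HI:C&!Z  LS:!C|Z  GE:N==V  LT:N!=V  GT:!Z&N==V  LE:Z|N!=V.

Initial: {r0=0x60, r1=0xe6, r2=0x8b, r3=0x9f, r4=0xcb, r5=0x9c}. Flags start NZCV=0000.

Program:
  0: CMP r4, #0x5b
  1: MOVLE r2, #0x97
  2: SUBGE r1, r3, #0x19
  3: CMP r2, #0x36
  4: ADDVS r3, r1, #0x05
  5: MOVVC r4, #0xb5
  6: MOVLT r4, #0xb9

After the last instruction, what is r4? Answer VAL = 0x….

VAL = 0xb9

0: ✓ CMP  NZCV=0011
1: ✓ MOVLE  r2←0x97
2: · SUBGE
3: ✓ CMP  NZCV=0011
4: ✓ ADDVS  r3←0xeb
5: · MOVVC
6: ✓ MOVLT  r4←0xb9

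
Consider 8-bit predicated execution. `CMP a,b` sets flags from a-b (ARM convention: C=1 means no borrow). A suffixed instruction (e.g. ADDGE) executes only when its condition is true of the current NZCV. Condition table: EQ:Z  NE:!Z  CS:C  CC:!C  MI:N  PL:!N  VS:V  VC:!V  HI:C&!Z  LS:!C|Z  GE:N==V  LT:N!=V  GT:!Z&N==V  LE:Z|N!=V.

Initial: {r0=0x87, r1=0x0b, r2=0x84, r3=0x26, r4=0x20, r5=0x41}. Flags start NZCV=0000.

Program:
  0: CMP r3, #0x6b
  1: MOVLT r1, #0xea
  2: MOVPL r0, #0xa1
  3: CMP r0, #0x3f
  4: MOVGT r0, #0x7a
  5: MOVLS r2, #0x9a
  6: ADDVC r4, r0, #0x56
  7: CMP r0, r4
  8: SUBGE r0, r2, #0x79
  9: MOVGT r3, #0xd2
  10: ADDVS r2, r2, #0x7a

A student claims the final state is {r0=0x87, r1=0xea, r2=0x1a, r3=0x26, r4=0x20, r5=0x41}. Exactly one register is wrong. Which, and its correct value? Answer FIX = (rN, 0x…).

FIX = (r2, 0xfe)

[0] flags=1000 → (cmp)
[1] flags=1000 LT?T → r1=0xea
[2] flags=1000 PL?F → skip
[3] flags=0011 → (cmp)
[4] flags=0011 GT?F → skip
[5] flags=0011 LS?F → skip
[6] flags=0011 VC?F → skip
[7] flags=0011 → (cmp)
[8] flags=0011 GE?F → skip
[9] flags=0011 GT?F → skip
[10] flags=0011 VS?T → r2=0xfe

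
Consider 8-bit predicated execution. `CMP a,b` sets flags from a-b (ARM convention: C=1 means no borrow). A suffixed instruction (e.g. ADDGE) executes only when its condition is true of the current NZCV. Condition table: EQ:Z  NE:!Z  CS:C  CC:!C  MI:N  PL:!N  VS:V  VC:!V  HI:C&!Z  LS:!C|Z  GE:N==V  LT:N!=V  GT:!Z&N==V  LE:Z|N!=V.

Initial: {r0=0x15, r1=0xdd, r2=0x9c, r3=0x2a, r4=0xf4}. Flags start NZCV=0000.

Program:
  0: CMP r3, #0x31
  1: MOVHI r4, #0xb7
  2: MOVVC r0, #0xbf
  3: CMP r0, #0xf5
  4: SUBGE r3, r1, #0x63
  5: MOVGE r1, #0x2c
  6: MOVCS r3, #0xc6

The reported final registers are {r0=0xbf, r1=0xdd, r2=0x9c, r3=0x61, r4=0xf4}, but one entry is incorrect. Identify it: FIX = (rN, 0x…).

FIX = (r3, 0x2a)

0: ✓ CMP  NZCV=1000
1: · MOVHI
2: ✓ MOVVC  r0←0xbf
3: ✓ CMP  NZCV=1000
4: · SUBGE
5: · MOVGE
6: · MOVCS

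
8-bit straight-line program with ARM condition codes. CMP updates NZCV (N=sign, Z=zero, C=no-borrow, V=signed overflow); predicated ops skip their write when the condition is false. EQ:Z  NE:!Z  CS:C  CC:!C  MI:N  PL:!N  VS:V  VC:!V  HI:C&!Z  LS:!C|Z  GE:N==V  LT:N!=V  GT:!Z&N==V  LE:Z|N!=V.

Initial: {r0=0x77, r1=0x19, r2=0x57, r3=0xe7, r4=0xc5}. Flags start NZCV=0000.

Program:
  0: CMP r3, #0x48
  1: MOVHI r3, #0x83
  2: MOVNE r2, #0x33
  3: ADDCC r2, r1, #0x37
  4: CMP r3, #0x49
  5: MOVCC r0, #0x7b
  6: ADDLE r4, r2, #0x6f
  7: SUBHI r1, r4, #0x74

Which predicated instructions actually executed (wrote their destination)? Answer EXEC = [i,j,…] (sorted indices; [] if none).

EXEC = [1,2,6,7]

[0] flags=1010 → (cmp)
[1] flags=1010 HI?T → r3=0x83
[2] flags=1010 NE?T → r2=0x33
[3] flags=1010 CC?F → skip
[4] flags=0011 → (cmp)
[5] flags=0011 CC?F → skip
[6] flags=0011 LE?T → r4=0xa2
[7] flags=0011 HI?T → r1=0x2e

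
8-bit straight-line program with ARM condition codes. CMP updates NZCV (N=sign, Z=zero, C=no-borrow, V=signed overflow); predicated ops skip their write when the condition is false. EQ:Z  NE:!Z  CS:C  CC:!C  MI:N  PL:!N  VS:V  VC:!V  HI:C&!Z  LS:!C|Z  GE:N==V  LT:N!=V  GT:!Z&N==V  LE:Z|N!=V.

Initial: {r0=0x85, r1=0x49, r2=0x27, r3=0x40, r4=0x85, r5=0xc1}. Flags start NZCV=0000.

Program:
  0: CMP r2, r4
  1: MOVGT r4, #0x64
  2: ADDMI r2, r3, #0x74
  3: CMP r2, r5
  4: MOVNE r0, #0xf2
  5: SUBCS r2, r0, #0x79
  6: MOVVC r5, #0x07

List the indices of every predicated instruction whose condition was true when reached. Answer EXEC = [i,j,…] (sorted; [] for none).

0: ✓ CMP  NZCV=1001
1: ✓ MOVGT  r4←0x64
2: ✓ ADDMI  r2←0xb4
3: ✓ CMP  NZCV=1000
4: ✓ MOVNE  r0←0xf2
5: · SUBCS
6: ✓ MOVVC  r5←0x07

EXEC = [1,2,4,6]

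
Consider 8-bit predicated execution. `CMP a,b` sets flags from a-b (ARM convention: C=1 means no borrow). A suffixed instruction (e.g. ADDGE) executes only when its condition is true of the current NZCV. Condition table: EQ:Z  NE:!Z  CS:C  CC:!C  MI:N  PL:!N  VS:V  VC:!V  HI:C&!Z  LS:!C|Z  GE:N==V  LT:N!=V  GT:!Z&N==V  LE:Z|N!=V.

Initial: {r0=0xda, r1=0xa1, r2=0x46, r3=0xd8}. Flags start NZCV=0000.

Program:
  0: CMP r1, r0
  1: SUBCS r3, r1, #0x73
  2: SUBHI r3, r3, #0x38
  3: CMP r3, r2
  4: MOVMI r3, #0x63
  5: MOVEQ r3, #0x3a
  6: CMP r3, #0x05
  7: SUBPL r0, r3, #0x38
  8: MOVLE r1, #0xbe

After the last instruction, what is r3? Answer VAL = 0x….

[0] flags=1000 → (cmp)
[1] flags=1000 CS?F → skip
[2] flags=1000 HI?F → skip
[3] flags=1010 → (cmp)
[4] flags=1010 MI?T → r3=0x63
[5] flags=1010 EQ?F → skip
[6] flags=0010 → (cmp)
[7] flags=0010 PL?T → r0=0x2b
[8] flags=0010 LE?F → skip

VAL = 0x63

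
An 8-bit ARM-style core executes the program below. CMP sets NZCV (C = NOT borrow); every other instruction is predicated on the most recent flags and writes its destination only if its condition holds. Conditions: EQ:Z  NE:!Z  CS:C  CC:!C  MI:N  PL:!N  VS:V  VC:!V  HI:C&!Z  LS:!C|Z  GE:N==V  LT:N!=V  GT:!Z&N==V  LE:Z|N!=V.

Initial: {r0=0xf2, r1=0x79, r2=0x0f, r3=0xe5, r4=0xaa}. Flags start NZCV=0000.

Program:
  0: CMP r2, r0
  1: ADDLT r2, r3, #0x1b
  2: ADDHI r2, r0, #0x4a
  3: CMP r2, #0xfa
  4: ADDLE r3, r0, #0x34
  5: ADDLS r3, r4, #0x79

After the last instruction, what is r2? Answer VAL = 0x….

0: ✓ CMP  NZCV=0000
1: · ADDLT
2: · ADDHI
3: ✓ CMP  NZCV=0000
4: · ADDLE
5: ✓ ADDLS  r3←0x23

VAL = 0x0f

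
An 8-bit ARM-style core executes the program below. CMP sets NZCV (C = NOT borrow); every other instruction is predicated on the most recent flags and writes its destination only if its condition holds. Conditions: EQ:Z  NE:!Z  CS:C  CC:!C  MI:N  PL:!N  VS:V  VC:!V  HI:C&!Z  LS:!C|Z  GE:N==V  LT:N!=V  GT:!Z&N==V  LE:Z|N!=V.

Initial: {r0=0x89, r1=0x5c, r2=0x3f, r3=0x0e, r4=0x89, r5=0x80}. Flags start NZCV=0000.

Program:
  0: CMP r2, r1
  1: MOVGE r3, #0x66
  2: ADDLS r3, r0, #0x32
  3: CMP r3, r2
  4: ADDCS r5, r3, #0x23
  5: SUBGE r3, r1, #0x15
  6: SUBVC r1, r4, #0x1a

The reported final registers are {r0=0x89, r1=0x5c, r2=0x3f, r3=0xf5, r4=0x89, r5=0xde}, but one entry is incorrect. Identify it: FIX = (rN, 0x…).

[0] flags=1000 → (cmp)
[1] flags=1000 GE?F → skip
[2] flags=1000 LS?T → r3=0xbb
[3] flags=0011 → (cmp)
[4] flags=0011 CS?T → r5=0xde
[5] flags=0011 GE?F → skip
[6] flags=0011 VC?F → skip

FIX = (r3, 0xbb)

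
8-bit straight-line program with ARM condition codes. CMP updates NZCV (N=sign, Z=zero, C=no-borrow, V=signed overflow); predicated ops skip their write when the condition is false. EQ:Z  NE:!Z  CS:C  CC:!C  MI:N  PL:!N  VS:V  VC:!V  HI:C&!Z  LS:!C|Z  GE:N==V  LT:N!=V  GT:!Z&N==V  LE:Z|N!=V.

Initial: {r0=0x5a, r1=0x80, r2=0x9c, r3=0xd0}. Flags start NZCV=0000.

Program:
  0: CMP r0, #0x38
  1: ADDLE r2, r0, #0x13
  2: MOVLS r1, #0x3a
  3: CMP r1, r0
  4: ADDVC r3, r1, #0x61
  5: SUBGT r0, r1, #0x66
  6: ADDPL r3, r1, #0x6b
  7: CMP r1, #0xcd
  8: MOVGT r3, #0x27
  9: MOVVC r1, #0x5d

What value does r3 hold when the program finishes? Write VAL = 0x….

VAL = 0xeb

[0] flags=0010 → (cmp)
[1] flags=0010 LE?F → skip
[2] flags=0010 LS?F → skip
[3] flags=0011 → (cmp)
[4] flags=0011 VC?F → skip
[5] flags=0011 GT?F → skip
[6] flags=0011 PL?T → r3=0xeb
[7] flags=1000 → (cmp)
[8] flags=1000 GT?F → skip
[9] flags=1000 VC?T → r1=0x5d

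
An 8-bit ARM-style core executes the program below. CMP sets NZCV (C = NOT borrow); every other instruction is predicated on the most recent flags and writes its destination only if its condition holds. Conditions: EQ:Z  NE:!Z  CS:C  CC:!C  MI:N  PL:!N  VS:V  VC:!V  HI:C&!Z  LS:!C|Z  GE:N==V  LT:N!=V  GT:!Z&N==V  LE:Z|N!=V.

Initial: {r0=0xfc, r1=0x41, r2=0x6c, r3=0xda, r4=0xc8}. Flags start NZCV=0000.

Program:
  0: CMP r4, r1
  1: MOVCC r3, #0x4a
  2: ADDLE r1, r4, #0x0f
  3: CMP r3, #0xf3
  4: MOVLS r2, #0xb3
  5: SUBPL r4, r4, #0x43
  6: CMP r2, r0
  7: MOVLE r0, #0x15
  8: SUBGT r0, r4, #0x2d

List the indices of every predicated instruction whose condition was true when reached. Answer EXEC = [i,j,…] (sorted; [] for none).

EXEC = [2,4,7]

[0] flags=1010 → (cmp)
[1] flags=1010 CC?F → skip
[2] flags=1010 LE?T → r1=0xd7
[3] flags=1000 → (cmp)
[4] flags=1000 LS?T → r2=0xb3
[5] flags=1000 PL?F → skip
[6] flags=1000 → (cmp)
[7] flags=1000 LE?T → r0=0x15
[8] flags=1000 GT?F → skip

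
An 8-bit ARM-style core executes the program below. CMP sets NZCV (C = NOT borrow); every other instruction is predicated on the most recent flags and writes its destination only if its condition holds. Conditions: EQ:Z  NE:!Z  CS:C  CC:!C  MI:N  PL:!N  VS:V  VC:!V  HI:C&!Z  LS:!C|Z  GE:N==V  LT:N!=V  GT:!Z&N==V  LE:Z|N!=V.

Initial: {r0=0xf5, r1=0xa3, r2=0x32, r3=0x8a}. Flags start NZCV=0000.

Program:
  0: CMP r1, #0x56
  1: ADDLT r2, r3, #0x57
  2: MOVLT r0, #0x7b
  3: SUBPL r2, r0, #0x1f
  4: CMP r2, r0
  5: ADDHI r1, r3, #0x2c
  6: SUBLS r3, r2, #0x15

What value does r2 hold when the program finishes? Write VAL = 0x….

VAL = 0x5c

[0] flags=0011 → (cmp)
[1] flags=0011 LT?T → r2=0xe1
[2] flags=0011 LT?T → r0=0x7b
[3] flags=0011 PL?T → r2=0x5c
[4] flags=1000 → (cmp)
[5] flags=1000 HI?F → skip
[6] flags=1000 LS?T → r3=0x47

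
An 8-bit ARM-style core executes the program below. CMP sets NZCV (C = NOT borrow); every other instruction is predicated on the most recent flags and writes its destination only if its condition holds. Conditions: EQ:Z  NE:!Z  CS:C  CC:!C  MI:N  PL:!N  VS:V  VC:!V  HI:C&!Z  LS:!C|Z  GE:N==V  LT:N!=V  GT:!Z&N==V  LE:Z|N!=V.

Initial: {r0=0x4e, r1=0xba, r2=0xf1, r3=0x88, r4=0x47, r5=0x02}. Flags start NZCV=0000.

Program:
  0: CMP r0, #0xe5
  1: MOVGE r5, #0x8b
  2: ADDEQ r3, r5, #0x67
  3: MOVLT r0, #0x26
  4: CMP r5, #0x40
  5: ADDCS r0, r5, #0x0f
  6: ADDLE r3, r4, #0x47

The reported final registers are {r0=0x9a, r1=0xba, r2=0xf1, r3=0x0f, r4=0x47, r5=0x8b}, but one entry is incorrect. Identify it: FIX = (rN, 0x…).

[0] flags=0000 → (cmp)
[1] flags=0000 GE?T → r5=0x8b
[2] flags=0000 EQ?F → skip
[3] flags=0000 LT?F → skip
[4] flags=0011 → (cmp)
[5] flags=0011 CS?T → r0=0x9a
[6] flags=0011 LE?T → r3=0x8e

FIX = (r3, 0x8e)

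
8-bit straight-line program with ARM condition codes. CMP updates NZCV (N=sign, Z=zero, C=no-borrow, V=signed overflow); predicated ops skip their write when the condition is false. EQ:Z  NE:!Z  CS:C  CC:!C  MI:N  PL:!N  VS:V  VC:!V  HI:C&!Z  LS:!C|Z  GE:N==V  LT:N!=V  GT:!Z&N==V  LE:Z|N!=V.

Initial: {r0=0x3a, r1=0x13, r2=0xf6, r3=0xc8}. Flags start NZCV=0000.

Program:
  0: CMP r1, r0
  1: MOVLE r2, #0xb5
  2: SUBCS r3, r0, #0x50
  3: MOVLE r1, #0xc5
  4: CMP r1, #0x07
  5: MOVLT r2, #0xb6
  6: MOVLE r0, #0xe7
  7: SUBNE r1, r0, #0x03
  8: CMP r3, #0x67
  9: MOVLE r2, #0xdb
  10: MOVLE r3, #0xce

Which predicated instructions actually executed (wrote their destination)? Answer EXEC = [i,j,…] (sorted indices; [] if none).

EXEC = [1,3,5,6,7,9,10]

0: ✓ CMP  NZCV=1000
1: ✓ MOVLE  r2←0xb5
2: · SUBCS
3: ✓ MOVLE  r1←0xc5
4: ✓ CMP  NZCV=1010
5: ✓ MOVLT  r2←0xb6
6: ✓ MOVLE  r0←0xe7
7: ✓ SUBNE  r1←0xe4
8: ✓ CMP  NZCV=0011
9: ✓ MOVLE  r2←0xdb
10: ✓ MOVLE  r3←0xce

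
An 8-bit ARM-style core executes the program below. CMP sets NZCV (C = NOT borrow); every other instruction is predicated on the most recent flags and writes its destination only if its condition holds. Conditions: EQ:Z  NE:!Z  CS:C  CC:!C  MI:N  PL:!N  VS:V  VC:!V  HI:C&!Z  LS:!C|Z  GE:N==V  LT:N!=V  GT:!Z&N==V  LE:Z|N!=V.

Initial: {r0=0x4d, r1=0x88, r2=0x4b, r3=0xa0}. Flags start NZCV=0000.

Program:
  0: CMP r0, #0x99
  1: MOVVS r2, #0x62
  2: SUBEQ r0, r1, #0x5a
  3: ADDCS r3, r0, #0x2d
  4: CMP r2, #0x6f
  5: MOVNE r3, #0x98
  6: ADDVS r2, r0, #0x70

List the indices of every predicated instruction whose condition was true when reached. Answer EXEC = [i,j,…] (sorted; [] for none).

EXEC = [1,5]

0: ✓ CMP  NZCV=1001
1: ✓ MOVVS  r2←0x62
2: · SUBEQ
3: · ADDCS
4: ✓ CMP  NZCV=1000
5: ✓ MOVNE  r3←0x98
6: · ADDVS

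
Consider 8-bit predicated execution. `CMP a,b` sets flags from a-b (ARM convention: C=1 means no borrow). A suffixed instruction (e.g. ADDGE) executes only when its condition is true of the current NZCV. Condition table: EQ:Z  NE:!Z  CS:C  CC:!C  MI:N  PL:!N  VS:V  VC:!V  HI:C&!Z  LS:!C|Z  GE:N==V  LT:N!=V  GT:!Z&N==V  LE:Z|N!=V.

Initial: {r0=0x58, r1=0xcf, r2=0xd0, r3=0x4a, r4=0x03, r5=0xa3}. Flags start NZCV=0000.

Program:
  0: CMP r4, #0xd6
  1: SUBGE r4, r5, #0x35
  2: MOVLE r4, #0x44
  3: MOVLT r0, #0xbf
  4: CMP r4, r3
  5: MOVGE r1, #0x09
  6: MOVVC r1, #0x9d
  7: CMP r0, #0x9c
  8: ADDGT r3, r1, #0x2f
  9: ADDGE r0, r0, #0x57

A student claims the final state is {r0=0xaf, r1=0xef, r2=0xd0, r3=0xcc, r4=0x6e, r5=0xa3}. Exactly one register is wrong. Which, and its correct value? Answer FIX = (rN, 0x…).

[0] flags=0000 → (cmp)
[1] flags=0000 GE?T → r4=0x6e
[2] flags=0000 LE?F → skip
[3] flags=0000 LT?F → skip
[4] flags=0010 → (cmp)
[5] flags=0010 GE?T → r1=0x09
[6] flags=0010 VC?T → r1=0x9d
[7] flags=1001 → (cmp)
[8] flags=1001 GT?T → r3=0xcc
[9] flags=1001 GE?T → r0=0xaf

FIX = (r1, 0x9d)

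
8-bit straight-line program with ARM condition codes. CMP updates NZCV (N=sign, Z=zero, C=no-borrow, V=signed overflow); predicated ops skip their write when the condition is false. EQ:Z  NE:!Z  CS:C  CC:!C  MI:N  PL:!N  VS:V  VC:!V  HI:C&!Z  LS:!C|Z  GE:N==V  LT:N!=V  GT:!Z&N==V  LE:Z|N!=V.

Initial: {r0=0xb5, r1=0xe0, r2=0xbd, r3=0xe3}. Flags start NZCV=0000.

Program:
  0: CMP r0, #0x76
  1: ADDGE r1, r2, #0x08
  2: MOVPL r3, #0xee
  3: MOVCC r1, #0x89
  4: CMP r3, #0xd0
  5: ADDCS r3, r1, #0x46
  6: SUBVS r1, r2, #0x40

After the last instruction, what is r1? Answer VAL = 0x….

VAL = 0xe0

0: ✓ CMP  NZCV=0011
1: · ADDGE
2: ✓ MOVPL  r3←0xee
3: · MOVCC
4: ✓ CMP  NZCV=0010
5: ✓ ADDCS  r3←0x26
6: · SUBVS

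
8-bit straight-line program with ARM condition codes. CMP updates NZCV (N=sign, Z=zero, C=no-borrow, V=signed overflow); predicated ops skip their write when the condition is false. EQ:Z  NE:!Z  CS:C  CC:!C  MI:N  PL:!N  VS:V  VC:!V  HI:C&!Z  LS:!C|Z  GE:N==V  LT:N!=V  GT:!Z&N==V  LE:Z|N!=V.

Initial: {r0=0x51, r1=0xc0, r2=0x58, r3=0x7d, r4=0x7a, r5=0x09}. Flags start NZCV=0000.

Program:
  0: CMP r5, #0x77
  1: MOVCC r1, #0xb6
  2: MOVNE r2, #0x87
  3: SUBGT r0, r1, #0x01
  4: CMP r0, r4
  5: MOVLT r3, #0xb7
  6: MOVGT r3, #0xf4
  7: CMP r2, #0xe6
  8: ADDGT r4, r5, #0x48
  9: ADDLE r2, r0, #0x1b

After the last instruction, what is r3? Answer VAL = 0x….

0: ✓ CMP  NZCV=1000
1: ✓ MOVCC  r1←0xb6
2: ✓ MOVNE  r2←0x87
3: · SUBGT
4: ✓ CMP  NZCV=1000
5: ✓ MOVLT  r3←0xb7
6: · MOVGT
7: ✓ CMP  NZCV=1000
8: · ADDGT
9: ✓ ADDLE  r2←0x6c

VAL = 0xb7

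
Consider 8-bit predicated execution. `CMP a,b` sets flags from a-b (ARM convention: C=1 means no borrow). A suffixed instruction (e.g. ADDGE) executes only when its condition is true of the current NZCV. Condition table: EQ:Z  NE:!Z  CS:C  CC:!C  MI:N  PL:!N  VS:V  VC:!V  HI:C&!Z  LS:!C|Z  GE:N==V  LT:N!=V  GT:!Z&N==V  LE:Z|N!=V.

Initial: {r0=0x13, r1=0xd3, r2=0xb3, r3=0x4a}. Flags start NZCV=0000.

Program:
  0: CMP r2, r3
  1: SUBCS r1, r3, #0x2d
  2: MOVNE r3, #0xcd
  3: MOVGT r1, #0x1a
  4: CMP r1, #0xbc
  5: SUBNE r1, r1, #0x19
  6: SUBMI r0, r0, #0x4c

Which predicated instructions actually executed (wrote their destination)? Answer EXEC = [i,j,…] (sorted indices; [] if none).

0: ✓ CMP  NZCV=0011
1: ✓ SUBCS  r1←0x1d
2: ✓ MOVNE  r3←0xcd
3: · MOVGT
4: ✓ CMP  NZCV=0000
5: ✓ SUBNE  r1←0x04
6: · SUBMI

EXEC = [1,2,5]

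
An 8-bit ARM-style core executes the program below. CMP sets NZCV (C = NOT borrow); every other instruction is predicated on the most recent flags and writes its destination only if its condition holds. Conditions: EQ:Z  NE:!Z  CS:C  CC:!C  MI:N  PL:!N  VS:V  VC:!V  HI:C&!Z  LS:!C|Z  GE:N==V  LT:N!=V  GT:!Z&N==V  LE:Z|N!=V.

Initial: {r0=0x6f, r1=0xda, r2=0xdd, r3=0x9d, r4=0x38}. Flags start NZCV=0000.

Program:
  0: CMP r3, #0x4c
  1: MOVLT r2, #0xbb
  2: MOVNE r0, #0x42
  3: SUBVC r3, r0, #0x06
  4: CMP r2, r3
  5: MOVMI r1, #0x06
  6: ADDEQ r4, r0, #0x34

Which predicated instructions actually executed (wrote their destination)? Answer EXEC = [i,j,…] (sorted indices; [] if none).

[0] flags=0011 → (cmp)
[1] flags=0011 LT?T → r2=0xbb
[2] flags=0011 NE?T → r0=0x42
[3] flags=0011 VC?F → skip
[4] flags=0010 → (cmp)
[5] flags=0010 MI?F → skip
[6] flags=0010 EQ?F → skip

EXEC = [1,2]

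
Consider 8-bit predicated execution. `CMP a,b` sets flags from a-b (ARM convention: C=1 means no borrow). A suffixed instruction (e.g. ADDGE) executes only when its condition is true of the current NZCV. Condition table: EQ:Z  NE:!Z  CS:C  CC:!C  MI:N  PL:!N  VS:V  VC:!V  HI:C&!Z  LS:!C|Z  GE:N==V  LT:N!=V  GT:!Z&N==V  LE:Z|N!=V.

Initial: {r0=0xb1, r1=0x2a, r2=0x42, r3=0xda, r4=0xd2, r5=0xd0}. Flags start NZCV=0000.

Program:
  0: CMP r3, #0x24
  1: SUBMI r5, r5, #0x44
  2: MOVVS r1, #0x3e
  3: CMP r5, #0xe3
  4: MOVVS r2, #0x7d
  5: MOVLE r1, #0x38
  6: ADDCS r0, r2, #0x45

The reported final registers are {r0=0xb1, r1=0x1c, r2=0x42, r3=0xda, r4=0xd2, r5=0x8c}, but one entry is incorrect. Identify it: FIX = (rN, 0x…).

FIX = (r1, 0x38)

0: ✓ CMP  NZCV=1010
1: ✓ SUBMI  r5←0x8c
2: · MOVVS
3: ✓ CMP  NZCV=1000
4: · MOVVS
5: ✓ MOVLE  r1←0x38
6: · ADDCS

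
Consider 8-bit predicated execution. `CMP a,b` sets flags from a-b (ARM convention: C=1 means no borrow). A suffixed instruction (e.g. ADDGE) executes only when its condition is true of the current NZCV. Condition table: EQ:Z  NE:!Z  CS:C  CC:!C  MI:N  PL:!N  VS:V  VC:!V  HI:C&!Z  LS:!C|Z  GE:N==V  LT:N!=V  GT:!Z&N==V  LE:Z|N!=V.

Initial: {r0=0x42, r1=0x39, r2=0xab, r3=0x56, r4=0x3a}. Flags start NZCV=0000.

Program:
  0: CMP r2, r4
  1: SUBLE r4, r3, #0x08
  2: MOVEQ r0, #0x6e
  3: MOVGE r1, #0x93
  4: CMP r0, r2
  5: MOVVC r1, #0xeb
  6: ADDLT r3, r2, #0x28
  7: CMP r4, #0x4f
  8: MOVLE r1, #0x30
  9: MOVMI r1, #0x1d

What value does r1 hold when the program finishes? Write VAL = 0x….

0: ✓ CMP  NZCV=0011
1: ✓ SUBLE  r4←0x4e
2: · MOVEQ
3: · MOVGE
4: ✓ CMP  NZCV=1001
5: · MOVVC
6: · ADDLT
7: ✓ CMP  NZCV=1000
8: ✓ MOVLE  r1←0x30
9: ✓ MOVMI  r1←0x1d

VAL = 0x1d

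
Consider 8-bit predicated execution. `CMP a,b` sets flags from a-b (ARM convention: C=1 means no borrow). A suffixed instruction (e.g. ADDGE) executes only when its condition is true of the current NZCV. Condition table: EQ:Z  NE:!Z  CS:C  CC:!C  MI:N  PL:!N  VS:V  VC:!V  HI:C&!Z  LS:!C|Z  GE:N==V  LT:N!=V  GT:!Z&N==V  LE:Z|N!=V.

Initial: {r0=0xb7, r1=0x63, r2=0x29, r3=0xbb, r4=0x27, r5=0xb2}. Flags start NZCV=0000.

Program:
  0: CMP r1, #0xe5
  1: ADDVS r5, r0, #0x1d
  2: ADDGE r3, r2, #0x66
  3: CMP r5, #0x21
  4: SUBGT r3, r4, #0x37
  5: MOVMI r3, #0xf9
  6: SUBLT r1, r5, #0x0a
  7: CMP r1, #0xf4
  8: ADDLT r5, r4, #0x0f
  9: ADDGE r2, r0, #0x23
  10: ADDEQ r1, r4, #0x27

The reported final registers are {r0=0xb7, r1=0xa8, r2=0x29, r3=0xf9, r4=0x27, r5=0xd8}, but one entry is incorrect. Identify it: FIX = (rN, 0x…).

[0] flags=0000 → (cmp)
[1] flags=0000 VS?F → skip
[2] flags=0000 GE?T → r3=0x8f
[3] flags=1010 → (cmp)
[4] flags=1010 GT?F → skip
[5] flags=1010 MI?T → r3=0xf9
[6] flags=1010 LT?T → r1=0xa8
[7] flags=1000 → (cmp)
[8] flags=1000 LT?T → r5=0x36
[9] flags=1000 GE?F → skip
[10] flags=1000 EQ?F → skip

FIX = (r5, 0x36)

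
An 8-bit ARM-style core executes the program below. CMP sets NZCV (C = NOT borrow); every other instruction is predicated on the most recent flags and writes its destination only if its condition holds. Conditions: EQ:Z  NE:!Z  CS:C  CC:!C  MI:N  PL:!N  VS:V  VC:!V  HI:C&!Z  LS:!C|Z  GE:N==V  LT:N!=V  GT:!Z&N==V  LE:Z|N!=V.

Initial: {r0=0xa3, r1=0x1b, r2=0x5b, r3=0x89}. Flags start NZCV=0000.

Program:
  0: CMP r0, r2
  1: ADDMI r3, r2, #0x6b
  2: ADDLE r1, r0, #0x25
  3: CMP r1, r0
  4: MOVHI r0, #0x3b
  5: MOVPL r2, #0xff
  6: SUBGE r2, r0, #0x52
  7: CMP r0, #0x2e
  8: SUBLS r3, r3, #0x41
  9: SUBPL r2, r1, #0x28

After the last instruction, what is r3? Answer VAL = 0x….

0: ✓ CMP  NZCV=0011
1: · ADDMI
2: ✓ ADDLE  r1←0xc8
3: ✓ CMP  NZCV=0010
4: ✓ MOVHI  r0←0x3b
5: ✓ MOVPL  r2←0xff
6: ✓ SUBGE  r2←0xe9
7: ✓ CMP  NZCV=0010
8: · SUBLS
9: ✓ SUBPL  r2←0xa0

VAL = 0x89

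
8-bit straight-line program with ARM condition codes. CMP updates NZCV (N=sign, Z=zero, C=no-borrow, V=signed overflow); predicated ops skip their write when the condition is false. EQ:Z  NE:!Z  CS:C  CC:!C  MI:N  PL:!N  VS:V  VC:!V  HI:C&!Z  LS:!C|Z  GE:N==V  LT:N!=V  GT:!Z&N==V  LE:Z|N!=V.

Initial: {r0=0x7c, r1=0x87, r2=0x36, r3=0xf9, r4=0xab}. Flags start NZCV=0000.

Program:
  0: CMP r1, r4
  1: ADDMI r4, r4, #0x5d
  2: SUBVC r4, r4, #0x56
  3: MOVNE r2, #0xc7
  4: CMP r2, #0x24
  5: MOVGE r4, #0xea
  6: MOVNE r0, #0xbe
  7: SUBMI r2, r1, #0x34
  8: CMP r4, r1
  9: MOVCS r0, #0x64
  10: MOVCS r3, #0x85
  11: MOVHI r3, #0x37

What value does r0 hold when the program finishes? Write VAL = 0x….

VAL = 0x64

[0] flags=1000 → (cmp)
[1] flags=1000 MI?T → r4=0x08
[2] flags=1000 VC?T → r4=0xb2
[3] flags=1000 NE?T → r2=0xc7
[4] flags=1010 → (cmp)
[5] flags=1010 GE?F → skip
[6] flags=1010 NE?T → r0=0xbe
[7] flags=1010 MI?T → r2=0x53
[8] flags=0010 → (cmp)
[9] flags=0010 CS?T → r0=0x64
[10] flags=0010 CS?T → r3=0x85
[11] flags=0010 HI?T → r3=0x37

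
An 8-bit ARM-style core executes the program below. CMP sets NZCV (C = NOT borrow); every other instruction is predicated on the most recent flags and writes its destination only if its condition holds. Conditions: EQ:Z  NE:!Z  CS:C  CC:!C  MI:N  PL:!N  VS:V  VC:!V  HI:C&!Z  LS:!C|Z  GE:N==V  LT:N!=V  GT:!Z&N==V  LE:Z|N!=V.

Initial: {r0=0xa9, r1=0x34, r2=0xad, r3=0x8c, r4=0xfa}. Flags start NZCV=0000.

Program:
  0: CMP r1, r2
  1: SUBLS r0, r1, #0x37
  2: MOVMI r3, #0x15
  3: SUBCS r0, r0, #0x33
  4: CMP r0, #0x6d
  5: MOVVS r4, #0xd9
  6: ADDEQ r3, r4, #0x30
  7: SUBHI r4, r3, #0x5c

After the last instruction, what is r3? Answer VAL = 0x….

VAL = 0x15

0: ✓ CMP  NZCV=1001
1: ✓ SUBLS  r0←0xfd
2: ✓ MOVMI  r3←0x15
3: · SUBCS
4: ✓ CMP  NZCV=1010
5: · MOVVS
6: · ADDEQ
7: ✓ SUBHI  r4←0xb9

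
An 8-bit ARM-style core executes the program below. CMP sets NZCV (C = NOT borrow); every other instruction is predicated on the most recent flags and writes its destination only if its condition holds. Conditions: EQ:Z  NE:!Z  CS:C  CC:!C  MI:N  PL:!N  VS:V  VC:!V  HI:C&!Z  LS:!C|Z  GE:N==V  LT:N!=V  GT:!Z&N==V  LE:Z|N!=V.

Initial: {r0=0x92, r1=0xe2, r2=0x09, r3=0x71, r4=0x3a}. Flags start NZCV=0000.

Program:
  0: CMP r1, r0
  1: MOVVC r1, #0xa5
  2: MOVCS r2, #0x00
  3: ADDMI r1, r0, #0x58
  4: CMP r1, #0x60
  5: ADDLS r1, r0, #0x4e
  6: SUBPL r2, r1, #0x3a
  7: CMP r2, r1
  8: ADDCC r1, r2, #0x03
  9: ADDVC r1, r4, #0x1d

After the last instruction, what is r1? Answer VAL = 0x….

0: ✓ CMP  NZCV=0010
1: ✓ MOVVC  r1←0xa5
2: ✓ MOVCS  r2←0x00
3: · ADDMI
4: ✓ CMP  NZCV=0011
5: · ADDLS
6: ✓ SUBPL  r2←0x6b
7: ✓ CMP  NZCV=1001
8: ✓ ADDCC  r1←0x6e
9: · ADDVC

VAL = 0x6e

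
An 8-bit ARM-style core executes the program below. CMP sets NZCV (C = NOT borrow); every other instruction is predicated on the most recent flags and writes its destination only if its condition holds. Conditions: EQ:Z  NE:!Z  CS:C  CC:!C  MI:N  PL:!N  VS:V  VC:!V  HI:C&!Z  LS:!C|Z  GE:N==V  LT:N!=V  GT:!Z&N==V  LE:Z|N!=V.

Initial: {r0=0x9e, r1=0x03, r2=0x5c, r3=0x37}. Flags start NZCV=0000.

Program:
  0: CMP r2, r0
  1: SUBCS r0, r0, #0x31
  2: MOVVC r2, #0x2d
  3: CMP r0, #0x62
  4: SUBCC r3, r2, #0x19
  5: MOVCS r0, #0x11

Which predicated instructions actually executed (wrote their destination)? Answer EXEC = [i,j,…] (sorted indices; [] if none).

[0] flags=1001 → (cmp)
[1] flags=1001 CS?F → skip
[2] flags=1001 VC?F → skip
[3] flags=0011 → (cmp)
[4] flags=0011 CC?F → skip
[5] flags=0011 CS?T → r0=0x11

EXEC = [5]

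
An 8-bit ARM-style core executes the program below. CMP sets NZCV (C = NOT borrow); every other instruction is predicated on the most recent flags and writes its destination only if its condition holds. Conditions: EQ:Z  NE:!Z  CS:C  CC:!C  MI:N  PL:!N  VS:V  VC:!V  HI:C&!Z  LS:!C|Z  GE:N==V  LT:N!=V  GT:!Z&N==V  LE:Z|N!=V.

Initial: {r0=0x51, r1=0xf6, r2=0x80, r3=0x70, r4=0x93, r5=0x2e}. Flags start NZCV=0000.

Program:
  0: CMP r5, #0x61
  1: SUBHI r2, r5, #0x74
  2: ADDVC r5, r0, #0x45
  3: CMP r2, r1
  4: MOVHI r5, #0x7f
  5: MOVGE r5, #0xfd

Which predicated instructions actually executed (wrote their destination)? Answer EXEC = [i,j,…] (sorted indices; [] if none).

0: ✓ CMP  NZCV=1000
1: · SUBHI
2: ✓ ADDVC  r5←0x96
3: ✓ CMP  NZCV=1000
4: · MOVHI
5: · MOVGE

EXEC = [2]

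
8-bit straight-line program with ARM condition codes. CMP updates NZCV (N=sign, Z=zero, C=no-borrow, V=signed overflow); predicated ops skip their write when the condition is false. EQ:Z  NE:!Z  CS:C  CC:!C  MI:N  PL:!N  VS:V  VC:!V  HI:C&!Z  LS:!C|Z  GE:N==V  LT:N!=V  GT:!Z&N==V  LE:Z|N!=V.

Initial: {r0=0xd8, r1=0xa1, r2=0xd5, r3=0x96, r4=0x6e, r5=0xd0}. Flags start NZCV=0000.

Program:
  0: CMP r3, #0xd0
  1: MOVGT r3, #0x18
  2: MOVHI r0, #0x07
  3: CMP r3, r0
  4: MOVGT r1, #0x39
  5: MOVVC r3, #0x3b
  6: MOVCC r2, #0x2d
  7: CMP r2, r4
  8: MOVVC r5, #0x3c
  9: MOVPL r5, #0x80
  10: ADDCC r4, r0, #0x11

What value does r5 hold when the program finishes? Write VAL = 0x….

VAL = 0x3c

0: ✓ CMP  NZCV=1000
1: · MOVGT
2: · MOVHI
3: ✓ CMP  NZCV=1000
4: · MOVGT
5: ✓ MOVVC  r3←0x3b
6: ✓ MOVCC  r2←0x2d
7: ✓ CMP  NZCV=1000
8: ✓ MOVVC  r5←0x3c
9: · MOVPL
10: ✓ ADDCC  r4←0xe9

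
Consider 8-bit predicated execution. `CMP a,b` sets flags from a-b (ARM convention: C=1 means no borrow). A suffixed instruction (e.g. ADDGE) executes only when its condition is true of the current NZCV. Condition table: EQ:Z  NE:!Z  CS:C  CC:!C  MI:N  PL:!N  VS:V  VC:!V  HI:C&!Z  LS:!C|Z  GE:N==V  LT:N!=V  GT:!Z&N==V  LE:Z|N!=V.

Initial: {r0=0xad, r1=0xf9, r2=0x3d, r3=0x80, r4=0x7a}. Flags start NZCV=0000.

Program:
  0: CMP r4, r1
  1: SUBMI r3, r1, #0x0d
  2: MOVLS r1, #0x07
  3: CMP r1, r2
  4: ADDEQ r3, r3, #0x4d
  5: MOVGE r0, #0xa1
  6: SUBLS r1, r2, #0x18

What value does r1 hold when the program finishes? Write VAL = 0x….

0: ✓ CMP  NZCV=1001
1: ✓ SUBMI  r3←0xec
2: ✓ MOVLS  r1←0x07
3: ✓ CMP  NZCV=1000
4: · ADDEQ
5: · MOVGE
6: ✓ SUBLS  r1←0x25

VAL = 0x25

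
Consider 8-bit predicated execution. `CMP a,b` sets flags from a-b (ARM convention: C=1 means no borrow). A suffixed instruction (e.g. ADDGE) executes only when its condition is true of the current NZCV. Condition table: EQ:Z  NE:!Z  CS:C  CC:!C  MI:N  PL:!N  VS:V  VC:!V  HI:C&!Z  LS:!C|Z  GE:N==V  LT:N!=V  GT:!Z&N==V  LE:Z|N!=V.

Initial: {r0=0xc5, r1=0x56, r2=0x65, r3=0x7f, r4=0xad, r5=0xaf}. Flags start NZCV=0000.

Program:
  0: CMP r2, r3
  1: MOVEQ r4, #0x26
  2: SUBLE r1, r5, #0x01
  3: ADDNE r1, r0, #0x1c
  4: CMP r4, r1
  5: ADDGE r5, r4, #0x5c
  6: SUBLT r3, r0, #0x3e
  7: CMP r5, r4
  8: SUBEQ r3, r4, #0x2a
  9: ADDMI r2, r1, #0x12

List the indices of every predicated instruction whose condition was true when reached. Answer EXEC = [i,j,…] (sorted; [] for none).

EXEC = [2,3,6]

0: ✓ CMP  NZCV=1000
1: · MOVEQ
2: ✓ SUBLE  r1←0xae
3: ✓ ADDNE  r1←0xe1
4: ✓ CMP  NZCV=1000
5: · ADDGE
6: ✓ SUBLT  r3←0x87
7: ✓ CMP  NZCV=0010
8: · SUBEQ
9: · ADDMI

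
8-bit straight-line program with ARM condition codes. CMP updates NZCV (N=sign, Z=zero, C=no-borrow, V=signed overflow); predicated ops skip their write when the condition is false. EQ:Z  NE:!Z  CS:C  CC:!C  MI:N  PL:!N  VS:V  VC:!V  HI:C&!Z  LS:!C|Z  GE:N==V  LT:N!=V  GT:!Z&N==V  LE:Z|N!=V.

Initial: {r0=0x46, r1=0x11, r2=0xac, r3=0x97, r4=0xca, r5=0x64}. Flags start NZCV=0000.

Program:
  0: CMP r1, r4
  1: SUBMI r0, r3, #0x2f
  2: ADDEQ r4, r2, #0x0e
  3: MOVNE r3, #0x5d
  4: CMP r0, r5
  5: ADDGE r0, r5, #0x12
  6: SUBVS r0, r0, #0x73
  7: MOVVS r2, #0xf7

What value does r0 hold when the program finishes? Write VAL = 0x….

VAL = 0x46

0: ✓ CMP  NZCV=0000
1: · SUBMI
2: · ADDEQ
3: ✓ MOVNE  r3←0x5d
4: ✓ CMP  NZCV=1000
5: · ADDGE
6: · SUBVS
7: · MOVVS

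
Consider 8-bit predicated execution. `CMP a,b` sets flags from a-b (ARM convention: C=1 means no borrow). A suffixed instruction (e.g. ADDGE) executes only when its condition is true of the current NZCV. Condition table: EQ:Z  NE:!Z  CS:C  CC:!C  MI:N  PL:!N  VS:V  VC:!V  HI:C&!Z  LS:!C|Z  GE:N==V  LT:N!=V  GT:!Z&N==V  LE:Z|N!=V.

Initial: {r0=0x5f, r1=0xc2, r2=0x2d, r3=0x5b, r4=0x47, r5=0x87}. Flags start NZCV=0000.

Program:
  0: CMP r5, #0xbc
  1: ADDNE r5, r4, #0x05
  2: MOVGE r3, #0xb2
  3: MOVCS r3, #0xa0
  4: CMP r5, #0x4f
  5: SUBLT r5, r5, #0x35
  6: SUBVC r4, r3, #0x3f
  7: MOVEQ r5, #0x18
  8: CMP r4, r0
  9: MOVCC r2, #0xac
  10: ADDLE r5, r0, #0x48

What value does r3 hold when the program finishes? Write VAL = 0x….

VAL = 0x5b

0: ✓ CMP  NZCV=1000
1: ✓ ADDNE  r5←0x4c
2: · MOVGE
3: · MOVCS
4: ✓ CMP  NZCV=1000
5: ✓ SUBLT  r5←0x17
6: ✓ SUBVC  r4←0x1c
7: · MOVEQ
8: ✓ CMP  NZCV=1000
9: ✓ MOVCC  r2←0xac
10: ✓ ADDLE  r5←0xa7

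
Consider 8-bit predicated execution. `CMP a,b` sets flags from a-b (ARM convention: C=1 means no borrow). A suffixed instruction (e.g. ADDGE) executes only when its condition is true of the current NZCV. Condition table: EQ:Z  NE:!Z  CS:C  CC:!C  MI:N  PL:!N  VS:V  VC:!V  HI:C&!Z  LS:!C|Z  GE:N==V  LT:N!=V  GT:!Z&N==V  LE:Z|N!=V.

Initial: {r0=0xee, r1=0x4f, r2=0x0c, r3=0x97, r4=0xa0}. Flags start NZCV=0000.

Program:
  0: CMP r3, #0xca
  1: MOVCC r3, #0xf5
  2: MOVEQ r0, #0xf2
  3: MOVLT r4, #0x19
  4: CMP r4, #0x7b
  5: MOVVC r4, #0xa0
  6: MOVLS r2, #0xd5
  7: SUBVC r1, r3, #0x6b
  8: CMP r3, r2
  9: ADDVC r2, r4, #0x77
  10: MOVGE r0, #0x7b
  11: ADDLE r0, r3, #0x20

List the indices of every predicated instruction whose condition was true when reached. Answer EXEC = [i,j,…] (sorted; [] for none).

EXEC = [1,3,5,6,7,9,10]

[0] flags=1000 → (cmp)
[1] flags=1000 CC?T → r3=0xf5
[2] flags=1000 EQ?F → skip
[3] flags=1000 LT?T → r4=0x19
[4] flags=1000 → (cmp)
[5] flags=1000 VC?T → r4=0xa0
[6] flags=1000 LS?T → r2=0xd5
[7] flags=1000 VC?T → r1=0x8a
[8] flags=0010 → (cmp)
[9] flags=0010 VC?T → r2=0x17
[10] flags=0010 GE?T → r0=0x7b
[11] flags=0010 LE?F → skip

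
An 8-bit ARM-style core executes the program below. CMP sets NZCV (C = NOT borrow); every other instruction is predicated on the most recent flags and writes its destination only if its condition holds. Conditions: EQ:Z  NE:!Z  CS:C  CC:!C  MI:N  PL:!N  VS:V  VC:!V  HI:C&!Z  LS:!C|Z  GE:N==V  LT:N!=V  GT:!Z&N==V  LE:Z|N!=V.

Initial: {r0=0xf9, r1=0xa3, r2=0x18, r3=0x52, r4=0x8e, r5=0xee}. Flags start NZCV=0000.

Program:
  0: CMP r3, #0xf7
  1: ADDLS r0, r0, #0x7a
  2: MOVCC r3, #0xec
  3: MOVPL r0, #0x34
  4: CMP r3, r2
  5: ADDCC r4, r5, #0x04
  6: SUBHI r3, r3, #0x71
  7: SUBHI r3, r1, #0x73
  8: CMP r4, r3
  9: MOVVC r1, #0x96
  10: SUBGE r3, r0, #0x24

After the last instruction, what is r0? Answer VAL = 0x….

0: ✓ CMP  NZCV=0000
1: ✓ ADDLS  r0←0x73
2: ✓ MOVCC  r3←0xec
3: ✓ MOVPL  r0←0x34
4: ✓ CMP  NZCV=1010
5: · ADDCC
6: ✓ SUBHI  r3←0x7b
7: ✓ SUBHI  r3←0x30
8: ✓ CMP  NZCV=0011
9: · MOVVC
10: · SUBGE

VAL = 0x34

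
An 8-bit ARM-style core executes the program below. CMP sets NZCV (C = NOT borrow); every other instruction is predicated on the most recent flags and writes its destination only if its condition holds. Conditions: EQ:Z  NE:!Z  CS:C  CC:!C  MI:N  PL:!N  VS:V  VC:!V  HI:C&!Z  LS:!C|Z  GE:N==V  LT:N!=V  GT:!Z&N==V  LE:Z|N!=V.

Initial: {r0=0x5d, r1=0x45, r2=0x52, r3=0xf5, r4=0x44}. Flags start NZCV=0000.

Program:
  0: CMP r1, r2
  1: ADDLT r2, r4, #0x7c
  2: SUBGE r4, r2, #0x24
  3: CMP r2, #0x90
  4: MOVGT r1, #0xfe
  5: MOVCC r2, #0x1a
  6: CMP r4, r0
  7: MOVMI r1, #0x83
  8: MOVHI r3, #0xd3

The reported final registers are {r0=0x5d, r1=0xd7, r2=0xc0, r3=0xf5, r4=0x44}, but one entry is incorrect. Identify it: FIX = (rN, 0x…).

[0] flags=1000 → (cmp)
[1] flags=1000 LT?T → r2=0xc0
[2] flags=1000 GE?F → skip
[3] flags=0010 → (cmp)
[4] flags=0010 GT?T → r1=0xfe
[5] flags=0010 CC?F → skip
[6] flags=1000 → (cmp)
[7] flags=1000 MI?T → r1=0x83
[8] flags=1000 HI?F → skip

FIX = (r1, 0x83)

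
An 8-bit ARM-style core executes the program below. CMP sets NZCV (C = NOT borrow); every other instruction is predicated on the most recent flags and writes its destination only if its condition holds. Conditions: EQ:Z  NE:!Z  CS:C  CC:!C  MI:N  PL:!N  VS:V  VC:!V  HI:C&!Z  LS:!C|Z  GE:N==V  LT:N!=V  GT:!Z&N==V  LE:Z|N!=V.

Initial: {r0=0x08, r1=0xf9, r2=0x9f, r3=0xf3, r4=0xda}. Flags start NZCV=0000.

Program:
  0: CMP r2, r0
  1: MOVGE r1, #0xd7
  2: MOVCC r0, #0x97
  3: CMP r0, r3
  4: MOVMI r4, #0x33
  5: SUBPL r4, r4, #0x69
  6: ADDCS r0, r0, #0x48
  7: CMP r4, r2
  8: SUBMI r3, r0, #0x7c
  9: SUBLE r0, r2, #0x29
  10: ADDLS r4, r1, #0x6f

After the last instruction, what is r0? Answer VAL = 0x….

[0] flags=1010 → (cmp)
[1] flags=1010 GE?F → skip
[2] flags=1010 CC?F → skip
[3] flags=0000 → (cmp)
[4] flags=0000 MI?F → skip
[5] flags=0000 PL?T → r4=0x71
[6] flags=0000 CS?F → skip
[7] flags=1001 → (cmp)
[8] flags=1001 MI?T → r3=0x8c
[9] flags=1001 LE?F → skip
[10] flags=1001 LS?T → r4=0x68

VAL = 0x08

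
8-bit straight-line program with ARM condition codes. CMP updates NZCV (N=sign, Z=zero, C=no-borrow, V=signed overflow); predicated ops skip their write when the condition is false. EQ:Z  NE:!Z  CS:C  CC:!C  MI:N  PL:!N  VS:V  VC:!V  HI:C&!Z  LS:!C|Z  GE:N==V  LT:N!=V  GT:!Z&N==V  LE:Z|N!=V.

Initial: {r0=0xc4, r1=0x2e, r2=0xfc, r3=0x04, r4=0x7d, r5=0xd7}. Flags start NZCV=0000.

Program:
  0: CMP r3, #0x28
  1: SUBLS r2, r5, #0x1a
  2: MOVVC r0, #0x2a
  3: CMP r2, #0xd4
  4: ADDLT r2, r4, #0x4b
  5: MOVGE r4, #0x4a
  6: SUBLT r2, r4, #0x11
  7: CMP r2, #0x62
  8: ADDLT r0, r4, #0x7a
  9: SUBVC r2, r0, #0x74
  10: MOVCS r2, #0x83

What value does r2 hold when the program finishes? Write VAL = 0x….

0: ✓ CMP  NZCV=1000
1: ✓ SUBLS  r2←0xbd
2: ✓ MOVVC  r0←0x2a
3: ✓ CMP  NZCV=1000
4: ✓ ADDLT  r2←0xc8
5: · MOVGE
6: ✓ SUBLT  r2←0x6c
7: ✓ CMP  NZCV=0010
8: · ADDLT
9: ✓ SUBVC  r2←0xb6
10: ✓ MOVCS  r2←0x83

VAL = 0x83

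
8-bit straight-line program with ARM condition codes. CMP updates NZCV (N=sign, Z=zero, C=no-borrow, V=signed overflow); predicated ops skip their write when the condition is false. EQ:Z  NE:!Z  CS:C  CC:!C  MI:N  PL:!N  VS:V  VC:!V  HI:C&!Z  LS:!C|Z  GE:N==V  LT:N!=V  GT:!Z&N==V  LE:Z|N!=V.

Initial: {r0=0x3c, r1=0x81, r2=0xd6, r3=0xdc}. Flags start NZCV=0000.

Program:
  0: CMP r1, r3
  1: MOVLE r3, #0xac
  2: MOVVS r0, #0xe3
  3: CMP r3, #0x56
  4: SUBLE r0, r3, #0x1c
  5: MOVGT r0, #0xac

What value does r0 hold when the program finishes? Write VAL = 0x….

VAL = 0x90

0: ✓ CMP  NZCV=1000
1: ✓ MOVLE  r3←0xac
2: · MOVVS
3: ✓ CMP  NZCV=0011
4: ✓ SUBLE  r0←0x90
5: · MOVGT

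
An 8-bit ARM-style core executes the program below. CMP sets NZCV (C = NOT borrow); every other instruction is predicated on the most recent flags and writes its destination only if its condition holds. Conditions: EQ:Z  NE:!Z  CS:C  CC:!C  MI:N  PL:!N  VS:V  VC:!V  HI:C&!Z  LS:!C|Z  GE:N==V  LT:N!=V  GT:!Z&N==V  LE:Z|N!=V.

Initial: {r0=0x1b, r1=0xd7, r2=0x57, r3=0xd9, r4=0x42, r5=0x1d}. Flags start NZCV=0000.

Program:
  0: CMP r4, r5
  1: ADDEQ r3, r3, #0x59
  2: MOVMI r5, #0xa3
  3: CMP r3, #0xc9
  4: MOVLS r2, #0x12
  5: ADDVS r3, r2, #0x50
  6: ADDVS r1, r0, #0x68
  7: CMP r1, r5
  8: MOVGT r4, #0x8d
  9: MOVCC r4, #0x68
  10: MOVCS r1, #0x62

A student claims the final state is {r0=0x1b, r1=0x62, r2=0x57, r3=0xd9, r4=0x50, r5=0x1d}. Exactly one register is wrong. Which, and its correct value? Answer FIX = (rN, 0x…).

0: ✓ CMP  NZCV=0010
1: · ADDEQ
2: · MOVMI
3: ✓ CMP  NZCV=0010
4: · MOVLS
5: · ADDVS
6: · ADDVS
7: ✓ CMP  NZCV=1010
8: · MOVGT
9: · MOVCC
10: ✓ MOVCS  r1←0x62

FIX = (r4, 0x42)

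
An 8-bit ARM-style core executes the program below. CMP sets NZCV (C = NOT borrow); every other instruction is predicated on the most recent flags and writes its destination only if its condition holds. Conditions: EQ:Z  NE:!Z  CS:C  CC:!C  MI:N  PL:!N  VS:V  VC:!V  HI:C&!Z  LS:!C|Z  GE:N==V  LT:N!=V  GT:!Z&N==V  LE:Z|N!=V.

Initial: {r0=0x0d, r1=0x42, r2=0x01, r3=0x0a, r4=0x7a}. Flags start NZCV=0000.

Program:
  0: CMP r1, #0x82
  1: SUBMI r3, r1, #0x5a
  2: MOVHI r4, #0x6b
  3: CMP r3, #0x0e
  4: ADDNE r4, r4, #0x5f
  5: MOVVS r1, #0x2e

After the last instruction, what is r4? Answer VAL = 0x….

0: ✓ CMP  NZCV=1001
1: ✓ SUBMI  r3←0xe8
2: · MOVHI
3: ✓ CMP  NZCV=1010
4: ✓ ADDNE  r4←0xd9
5: · MOVVS

VAL = 0xd9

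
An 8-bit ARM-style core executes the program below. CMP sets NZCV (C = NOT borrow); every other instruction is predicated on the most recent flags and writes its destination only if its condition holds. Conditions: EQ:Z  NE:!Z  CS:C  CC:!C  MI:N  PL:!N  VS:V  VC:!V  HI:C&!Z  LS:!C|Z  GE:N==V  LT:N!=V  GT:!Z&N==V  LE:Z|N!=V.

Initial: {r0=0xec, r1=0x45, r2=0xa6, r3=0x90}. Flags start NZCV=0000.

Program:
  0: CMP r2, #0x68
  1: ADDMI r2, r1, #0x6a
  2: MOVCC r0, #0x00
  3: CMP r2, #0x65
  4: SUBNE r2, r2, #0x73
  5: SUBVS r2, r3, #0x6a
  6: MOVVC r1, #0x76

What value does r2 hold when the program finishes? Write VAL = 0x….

[0] flags=0011 → (cmp)
[1] flags=0011 MI?F → skip
[2] flags=0011 CC?F → skip
[3] flags=0011 → (cmp)
[4] flags=0011 NE?T → r2=0x33
[5] flags=0011 VS?T → r2=0x26
[6] flags=0011 VC?F → skip

VAL = 0x26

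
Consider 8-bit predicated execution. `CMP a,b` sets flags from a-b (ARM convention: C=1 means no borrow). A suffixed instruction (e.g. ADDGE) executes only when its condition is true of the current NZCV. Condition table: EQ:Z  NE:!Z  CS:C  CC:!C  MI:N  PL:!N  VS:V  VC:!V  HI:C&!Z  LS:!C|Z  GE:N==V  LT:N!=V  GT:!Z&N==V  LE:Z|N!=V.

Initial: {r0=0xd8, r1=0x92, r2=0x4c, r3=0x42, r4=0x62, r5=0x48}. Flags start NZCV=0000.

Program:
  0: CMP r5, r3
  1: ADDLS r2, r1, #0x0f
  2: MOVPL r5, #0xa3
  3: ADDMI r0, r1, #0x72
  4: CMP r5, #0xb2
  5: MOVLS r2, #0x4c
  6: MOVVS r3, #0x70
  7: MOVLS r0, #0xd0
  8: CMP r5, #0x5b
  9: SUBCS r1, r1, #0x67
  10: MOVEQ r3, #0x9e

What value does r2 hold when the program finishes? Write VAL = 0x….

[0] flags=0010 → (cmp)
[1] flags=0010 LS?F → skip
[2] flags=0010 PL?T → r5=0xa3
[3] flags=0010 MI?F → skip
[4] flags=1000 → (cmp)
[5] flags=1000 LS?T → r2=0x4c
[6] flags=1000 VS?F → skip
[7] flags=1000 LS?T → r0=0xd0
[8] flags=0011 → (cmp)
[9] flags=0011 CS?T → r1=0x2b
[10] flags=0011 EQ?F → skip

VAL = 0x4c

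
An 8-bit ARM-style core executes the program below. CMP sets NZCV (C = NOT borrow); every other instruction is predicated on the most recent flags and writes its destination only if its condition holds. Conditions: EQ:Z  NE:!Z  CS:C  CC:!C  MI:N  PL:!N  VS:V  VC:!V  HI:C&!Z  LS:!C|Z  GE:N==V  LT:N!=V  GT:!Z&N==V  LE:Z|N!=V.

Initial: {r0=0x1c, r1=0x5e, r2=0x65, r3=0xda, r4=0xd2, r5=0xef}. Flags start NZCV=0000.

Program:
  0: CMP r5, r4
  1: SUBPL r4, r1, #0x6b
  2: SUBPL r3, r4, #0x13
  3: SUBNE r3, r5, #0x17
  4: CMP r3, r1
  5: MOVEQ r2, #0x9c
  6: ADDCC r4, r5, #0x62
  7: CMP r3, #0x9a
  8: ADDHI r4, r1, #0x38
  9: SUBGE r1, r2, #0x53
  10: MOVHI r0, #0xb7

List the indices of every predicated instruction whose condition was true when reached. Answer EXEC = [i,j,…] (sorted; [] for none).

EXEC = [1,2,3,8,9,10]

[0] flags=0010 → (cmp)
[1] flags=0010 PL?T → r4=0xf3
[2] flags=0010 PL?T → r3=0xe0
[3] flags=0010 NE?T → r3=0xd8
[4] flags=0011 → (cmp)
[5] flags=0011 EQ?F → skip
[6] flags=0011 CC?F → skip
[7] flags=0010 → (cmp)
[8] flags=0010 HI?T → r4=0x96
[9] flags=0010 GE?T → r1=0x12
[10] flags=0010 HI?T → r0=0xb7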